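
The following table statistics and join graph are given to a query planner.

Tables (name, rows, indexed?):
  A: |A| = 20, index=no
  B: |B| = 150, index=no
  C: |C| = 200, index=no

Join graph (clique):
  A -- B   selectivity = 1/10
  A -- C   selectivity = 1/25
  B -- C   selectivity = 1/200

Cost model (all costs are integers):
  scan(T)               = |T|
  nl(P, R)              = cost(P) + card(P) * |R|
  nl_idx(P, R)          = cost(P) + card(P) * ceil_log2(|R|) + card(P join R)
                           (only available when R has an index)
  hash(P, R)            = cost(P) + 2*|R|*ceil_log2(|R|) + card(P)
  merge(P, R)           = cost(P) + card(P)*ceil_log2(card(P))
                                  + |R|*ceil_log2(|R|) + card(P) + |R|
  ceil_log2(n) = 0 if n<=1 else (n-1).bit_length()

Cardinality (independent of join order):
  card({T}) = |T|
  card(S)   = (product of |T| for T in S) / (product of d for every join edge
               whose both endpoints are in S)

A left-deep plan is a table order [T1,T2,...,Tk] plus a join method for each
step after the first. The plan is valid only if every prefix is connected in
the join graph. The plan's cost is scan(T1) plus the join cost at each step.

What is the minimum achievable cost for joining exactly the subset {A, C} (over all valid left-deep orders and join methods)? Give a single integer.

Selinger DP over subsets of {A,C}:
  {A}: scan cost=20, card=20
  {C}: scan cost=200, card=200
  {AC}: card=160; try (A,hash)→600, (C,merge)→1940, (A,merge)→2120, (C,hash)→3240, (C,nl)→4020, (A,nl)→4200; best=600 via (A,hash)

600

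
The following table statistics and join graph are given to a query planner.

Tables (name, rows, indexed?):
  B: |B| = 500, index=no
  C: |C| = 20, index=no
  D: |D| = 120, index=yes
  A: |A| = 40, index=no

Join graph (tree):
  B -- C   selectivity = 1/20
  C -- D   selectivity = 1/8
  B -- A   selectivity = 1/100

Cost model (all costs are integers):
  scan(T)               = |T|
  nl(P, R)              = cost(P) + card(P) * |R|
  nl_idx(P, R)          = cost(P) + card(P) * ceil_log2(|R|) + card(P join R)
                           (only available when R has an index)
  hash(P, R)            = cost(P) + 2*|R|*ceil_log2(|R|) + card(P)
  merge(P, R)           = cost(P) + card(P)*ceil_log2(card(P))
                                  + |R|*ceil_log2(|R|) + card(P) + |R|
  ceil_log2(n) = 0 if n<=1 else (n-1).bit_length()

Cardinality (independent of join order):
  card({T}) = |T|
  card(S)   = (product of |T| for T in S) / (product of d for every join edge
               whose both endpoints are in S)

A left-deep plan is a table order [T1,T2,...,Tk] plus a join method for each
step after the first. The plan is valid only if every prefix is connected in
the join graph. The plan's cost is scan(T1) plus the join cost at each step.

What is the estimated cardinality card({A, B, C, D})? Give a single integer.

Tables in S: A(40), B(500), C(20), D(120)
Edges inside S: B-C(d=20), C-D(d=8), B-A(d=100)
numerator = 40 * 500 * 20 * 120 = 48000000
denominator = 20 * 8 * 100 = 16000
card(S) = 48000000 / 16000 = 3000

3000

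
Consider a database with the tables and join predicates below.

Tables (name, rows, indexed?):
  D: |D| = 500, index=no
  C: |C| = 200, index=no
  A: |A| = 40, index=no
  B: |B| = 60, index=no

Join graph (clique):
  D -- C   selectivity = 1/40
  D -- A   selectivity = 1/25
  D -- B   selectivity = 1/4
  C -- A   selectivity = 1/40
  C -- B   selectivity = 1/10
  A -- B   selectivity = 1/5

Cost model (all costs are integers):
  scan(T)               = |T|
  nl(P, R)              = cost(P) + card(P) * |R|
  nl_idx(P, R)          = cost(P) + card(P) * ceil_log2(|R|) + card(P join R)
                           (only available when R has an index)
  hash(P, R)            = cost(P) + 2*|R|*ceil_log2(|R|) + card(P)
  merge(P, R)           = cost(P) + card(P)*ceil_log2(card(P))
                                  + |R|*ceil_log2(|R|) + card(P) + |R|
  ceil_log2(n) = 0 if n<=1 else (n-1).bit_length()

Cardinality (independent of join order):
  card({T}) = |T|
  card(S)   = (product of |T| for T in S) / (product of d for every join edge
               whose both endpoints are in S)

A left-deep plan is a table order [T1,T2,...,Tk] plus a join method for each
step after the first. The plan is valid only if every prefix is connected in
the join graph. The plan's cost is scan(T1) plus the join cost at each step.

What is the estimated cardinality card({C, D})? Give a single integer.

2500

Tables in S: C(200), D(500)
Edges inside S: D-C(d=40)
numerator = 200 * 500 = 100000
denominator = 40 = 40
card(S) = 100000 / 40 = 2500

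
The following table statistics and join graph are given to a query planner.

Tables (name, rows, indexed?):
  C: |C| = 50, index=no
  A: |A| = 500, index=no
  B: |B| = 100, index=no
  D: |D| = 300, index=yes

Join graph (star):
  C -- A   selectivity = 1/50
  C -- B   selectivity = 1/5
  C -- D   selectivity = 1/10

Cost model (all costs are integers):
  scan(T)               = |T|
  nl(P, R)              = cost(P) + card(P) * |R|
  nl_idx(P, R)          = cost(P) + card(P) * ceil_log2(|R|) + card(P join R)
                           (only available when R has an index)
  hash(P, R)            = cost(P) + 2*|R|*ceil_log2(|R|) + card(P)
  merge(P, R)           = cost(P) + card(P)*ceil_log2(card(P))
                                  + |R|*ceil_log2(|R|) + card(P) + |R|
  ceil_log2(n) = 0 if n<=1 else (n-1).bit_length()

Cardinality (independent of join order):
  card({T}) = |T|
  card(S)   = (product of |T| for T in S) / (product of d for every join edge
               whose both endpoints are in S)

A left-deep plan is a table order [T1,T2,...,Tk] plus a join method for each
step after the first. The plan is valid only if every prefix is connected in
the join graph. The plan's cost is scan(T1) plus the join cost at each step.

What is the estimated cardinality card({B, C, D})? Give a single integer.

30000

Tables in S: B(100), C(50), D(300)
Edges inside S: C-B(d=5), C-D(d=10)
numerator = 100 * 50 * 300 = 1500000
denominator = 5 * 10 = 50
card(S) = 1500000 / 50 = 30000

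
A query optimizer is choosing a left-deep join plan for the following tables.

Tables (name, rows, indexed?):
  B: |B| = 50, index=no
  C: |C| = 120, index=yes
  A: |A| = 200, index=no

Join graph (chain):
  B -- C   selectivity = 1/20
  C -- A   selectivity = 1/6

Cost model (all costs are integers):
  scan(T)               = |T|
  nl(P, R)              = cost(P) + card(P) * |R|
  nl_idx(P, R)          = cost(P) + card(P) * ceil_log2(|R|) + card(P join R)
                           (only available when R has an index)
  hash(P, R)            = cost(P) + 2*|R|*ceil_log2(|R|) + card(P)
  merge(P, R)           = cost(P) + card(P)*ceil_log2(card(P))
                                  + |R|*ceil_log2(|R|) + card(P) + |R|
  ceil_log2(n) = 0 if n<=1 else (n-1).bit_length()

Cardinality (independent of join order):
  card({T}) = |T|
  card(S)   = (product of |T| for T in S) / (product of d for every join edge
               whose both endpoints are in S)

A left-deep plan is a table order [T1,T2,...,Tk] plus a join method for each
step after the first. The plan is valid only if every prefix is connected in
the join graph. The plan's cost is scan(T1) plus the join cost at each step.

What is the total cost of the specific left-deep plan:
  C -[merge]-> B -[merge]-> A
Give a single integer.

6230

step 1: scan C: cost=120, card=120
step 2: join B via merge
    card(P join B) = 120*50/(20) = 300
    cost = 120 + 120*7 + 50*6 + 120 + 50 = 1430
step 3: join A via merge
    card(P join A) = 300*200/(6) = 10000
    cost = 1430 + 300*9 + 200*8 + 300 + 200 = 6230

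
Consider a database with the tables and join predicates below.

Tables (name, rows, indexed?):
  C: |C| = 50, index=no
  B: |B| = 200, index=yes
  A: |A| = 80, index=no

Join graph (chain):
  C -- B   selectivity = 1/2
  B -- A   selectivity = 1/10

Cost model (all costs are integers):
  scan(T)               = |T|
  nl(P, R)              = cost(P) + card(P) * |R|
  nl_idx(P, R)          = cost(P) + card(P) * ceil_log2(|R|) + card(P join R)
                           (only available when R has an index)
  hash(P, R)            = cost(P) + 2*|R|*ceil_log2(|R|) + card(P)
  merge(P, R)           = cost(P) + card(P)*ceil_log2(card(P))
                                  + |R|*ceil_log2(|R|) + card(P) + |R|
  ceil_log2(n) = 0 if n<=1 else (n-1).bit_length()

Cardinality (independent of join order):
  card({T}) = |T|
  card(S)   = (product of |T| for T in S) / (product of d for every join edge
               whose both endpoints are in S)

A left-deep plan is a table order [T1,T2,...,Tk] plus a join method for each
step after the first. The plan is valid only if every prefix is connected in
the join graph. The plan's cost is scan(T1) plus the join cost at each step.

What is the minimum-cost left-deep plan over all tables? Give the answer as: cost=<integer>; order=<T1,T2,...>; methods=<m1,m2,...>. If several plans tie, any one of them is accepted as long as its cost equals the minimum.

cost=3720; order=B,A,C; methods=hash,hash

Selinger DP (subsets sized 1..n):
  {C}: scan cost=50, card=50
  {B}: scan cost=200, card=200
  {A}: scan cost=80, card=80
  {BC}: card=5000; try (C,hash)→1000, (B,merge)→2200, (C,merge)→2350, (B,hash)→3300, (B,nl_idx)→5450, (B,nl)→10050 …(+1); best=1000 via (C,hash)
  {AB}: card=1600; try (A,hash)→1520, (B,nl_idx)→2320, (B,merge)→2520, (A,merge)→2640, (B,hash)→3360, (B,nl)→16080 …(+1); best=1520 via (A,hash)
  {ABC}: card=40000; try (C,hash)→3720, (A,hash)→7120, (C,merge)→21070, (A,merge)→71640, (C,nl)→81520, (A,nl)→401000; best=3720 via (C,hash)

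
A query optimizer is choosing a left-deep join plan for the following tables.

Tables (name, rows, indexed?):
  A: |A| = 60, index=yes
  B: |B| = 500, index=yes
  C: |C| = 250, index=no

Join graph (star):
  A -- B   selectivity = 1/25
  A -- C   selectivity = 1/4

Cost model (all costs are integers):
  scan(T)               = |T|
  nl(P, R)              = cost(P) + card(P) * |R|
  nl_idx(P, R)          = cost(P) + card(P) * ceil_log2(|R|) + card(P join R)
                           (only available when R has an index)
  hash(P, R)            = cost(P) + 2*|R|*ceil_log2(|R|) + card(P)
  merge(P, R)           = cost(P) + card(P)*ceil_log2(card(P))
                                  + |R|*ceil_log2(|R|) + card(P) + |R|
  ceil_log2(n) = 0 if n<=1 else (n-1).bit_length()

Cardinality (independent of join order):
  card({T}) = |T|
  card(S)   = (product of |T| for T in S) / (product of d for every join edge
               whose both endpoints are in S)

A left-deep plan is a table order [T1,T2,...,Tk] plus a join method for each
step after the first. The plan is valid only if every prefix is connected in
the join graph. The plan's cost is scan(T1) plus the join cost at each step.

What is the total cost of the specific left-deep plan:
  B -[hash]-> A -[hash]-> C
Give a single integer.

step 1: scan B: cost=500, card=500
step 2: join A via hash
    card(P join A) = 500*60/(25) = 1200
    cost = 500 + 2*60*6 + 500 = 1720
step 3: join C via hash
    card(P join C) = 1200*250/(4) = 75000
    cost = 1720 + 2*250*8 + 1200 = 6920

6920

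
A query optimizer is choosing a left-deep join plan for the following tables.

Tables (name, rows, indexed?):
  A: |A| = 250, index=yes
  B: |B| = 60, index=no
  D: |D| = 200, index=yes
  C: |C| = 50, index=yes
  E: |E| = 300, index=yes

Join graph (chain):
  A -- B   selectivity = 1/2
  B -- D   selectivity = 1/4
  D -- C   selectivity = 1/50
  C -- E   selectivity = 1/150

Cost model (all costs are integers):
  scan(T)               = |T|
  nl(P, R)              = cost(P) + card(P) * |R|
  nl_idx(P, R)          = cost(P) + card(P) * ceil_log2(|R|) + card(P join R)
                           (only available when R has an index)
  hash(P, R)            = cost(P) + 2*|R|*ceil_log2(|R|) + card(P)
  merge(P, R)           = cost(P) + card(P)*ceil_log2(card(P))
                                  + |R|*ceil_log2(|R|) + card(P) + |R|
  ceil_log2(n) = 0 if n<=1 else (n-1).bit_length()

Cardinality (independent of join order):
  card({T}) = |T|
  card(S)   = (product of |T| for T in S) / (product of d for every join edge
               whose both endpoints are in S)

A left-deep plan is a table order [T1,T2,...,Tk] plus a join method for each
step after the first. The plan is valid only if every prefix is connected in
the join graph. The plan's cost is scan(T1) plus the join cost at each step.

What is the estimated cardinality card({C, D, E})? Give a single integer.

Tables in S: C(50), D(200), E(300)
Edges inside S: D-C(d=50), C-E(d=150)
numerator = 50 * 200 * 300 = 3000000
denominator = 50 * 150 = 7500
card(S) = 3000000 / 7500 = 400

400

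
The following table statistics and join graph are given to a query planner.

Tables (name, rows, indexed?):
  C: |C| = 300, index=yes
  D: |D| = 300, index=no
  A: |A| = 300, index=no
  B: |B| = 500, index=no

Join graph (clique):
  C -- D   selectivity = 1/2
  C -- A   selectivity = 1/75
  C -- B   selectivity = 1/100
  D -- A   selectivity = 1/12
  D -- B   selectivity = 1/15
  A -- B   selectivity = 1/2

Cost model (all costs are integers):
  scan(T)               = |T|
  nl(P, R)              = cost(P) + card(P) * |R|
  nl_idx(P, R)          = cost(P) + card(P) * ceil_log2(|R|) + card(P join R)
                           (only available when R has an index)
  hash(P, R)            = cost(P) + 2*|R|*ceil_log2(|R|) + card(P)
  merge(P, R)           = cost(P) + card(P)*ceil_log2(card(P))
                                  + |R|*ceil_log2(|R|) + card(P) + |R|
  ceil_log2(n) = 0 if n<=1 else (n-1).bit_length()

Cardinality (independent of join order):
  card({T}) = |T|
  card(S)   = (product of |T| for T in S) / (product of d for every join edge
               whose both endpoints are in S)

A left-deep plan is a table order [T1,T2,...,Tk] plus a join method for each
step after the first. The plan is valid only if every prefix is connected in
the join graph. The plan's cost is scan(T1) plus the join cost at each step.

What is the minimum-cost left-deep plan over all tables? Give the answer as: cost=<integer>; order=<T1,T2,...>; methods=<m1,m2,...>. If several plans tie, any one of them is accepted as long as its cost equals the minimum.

cost=21700; order=B,C,A,D; methods=hash,hash,hash

Selinger DP (subsets sized 1..n):
  {C}: scan cost=300, card=300
  {D}: scan cost=300, card=300
  {A}: scan cost=300, card=300
  {B}: scan cost=500, card=500
  {CD}: card=45000; try (D,hash)→6000, (C,hash)→6000, (D,merge)→6300, (C,merge)→6300, (C,nl_idx)→48000, (D,nl)→90300 …(+1); best=6000 via (D,hash)
  {AC}: card=1200; try (C,nl_idx)→4200, (C,hash)→6000, (A,hash)→6000, (C,merge)→6300, (A,merge)→6300, (C,nl)→90300 …(+1); best=4200 via (C,nl_idx)
  {BC}: card=1500; try (C,hash)→6400, (C,nl_idx)→6500, (B,merge)→8300, (C,merge)→8500, (B,hash)→9600, (B,nl)→150300 …(+1); best=6400 via (C,hash)
  {AD}: card=7500; try (D,hash)→6000, (A,hash)→6000, (D,merge)→6300, (A,merge)→6300, (D,nl)→90300, (A,nl)→90300; best=6000 via (D,hash)
  {BD}: card=10000; try (D,hash)→6400, (B,merge)→8300, (D,merge)→8500, (B,hash)→9600, (B,nl)→150300, (D,nl)→150500; best=6400 via (D,hash)
  {AB}: card=75000; try (A,hash)→6400, (B,merge)→8300, (A,merge)→8500, (B,hash)→9600, (B,nl)→150300, (A,nl)→150500; best=6400 via (A,hash)
  {ACD}: card=15000; try (D,hash)→10800, (C,hash)→18900, (D,merge)→21600, (A,hash)→56400, (C,nl_idx)→88500, (C,merge)→114000 …(+4); best=10800 via (D,hash)
  {BCD}: card=15000; try (D,hash)→13300, (C,hash)→21800, (D,merge)→27400, (B,hash)→60000, (C,nl_idx)→111400, (C,merge)→159400 …(+4); best=13300 via (D,hash)
  {ABC}: card=3000; try (A,hash)→13300, (B,hash)→14400, (B,merge)→23600, (A,merge)→27400, (C,hash)→86800, (A,nl)→456400 …(+4); best=13300 via (A,hash)
  {ABD}: card=125000; try (A,hash)→21800, (B,hash)→22500, (D,hash)→86800, (B,merge)→116000, (A,merge)→159400, (D,merge)→1359400 …(+3); best=21800 via (A,hash)
  {ABCD}: card=2500; try (D,hash)→21700, (A,hash)→33700, (B,hash)→34800, (D,merge)→55300, (C,hash)→152200, (B,merge)→240800 …(+7); best=21700 via (D,hash)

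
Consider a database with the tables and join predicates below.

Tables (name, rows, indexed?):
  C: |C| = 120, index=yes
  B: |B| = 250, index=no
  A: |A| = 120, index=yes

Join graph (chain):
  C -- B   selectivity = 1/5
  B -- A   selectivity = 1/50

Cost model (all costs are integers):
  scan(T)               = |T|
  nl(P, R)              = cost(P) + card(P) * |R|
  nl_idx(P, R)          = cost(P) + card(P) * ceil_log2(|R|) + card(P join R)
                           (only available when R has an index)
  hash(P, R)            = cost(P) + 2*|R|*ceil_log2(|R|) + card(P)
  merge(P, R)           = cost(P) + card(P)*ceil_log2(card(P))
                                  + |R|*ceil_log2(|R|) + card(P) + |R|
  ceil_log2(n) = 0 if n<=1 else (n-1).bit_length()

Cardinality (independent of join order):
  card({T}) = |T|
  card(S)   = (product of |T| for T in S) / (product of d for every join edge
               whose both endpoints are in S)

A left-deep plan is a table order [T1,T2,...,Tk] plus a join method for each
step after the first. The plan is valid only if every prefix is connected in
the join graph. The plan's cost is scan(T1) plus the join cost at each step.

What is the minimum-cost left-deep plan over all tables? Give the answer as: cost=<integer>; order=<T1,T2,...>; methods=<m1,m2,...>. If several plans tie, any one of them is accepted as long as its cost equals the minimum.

Selinger DP (subsets sized 1..n):
  {C}: scan cost=120, card=120
  {B}: scan cost=250, card=250
  {A}: scan cost=120, card=120
  {BC}: card=6000; try (C,hash)→2180, (B,merge)→3330, (C,merge)→3460, (B,hash)→4240, (C,nl_idx)→8000, (B,nl)→30120 …(+1); best=2180 via (C,hash)
  {AB}: card=600; try (A,hash)→2180, (A,nl_idx)→2600, (B,merge)→3330, (A,merge)→3460, (B,hash)→4240, (B,nl)→30120 …(+1); best=2180 via (A,hash)
  {ABC}: card=14400; try (C,hash)→4460, (C,merge)→9740, (A,hash)→9860, (C,nl_idx)→20780, (A,nl_idx)→58580, (C,nl)→74180 …(+2); best=4460 via (C,hash)

cost=4460; order=B,A,C; methods=hash,hash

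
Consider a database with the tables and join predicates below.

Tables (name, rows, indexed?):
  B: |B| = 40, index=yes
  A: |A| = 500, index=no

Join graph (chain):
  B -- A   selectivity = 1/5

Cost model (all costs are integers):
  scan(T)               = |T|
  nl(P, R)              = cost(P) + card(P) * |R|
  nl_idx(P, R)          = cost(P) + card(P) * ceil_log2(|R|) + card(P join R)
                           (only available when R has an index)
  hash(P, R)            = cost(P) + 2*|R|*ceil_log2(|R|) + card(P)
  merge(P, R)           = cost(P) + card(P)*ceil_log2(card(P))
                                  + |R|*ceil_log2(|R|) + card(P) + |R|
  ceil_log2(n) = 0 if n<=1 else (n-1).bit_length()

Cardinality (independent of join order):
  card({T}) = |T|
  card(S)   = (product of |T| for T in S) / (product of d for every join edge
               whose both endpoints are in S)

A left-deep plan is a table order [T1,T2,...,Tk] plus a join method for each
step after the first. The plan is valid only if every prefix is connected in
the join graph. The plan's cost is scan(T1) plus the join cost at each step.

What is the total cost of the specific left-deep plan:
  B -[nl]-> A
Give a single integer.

step 1: scan B: cost=40, card=40
step 2: join A via nl
    card(P join A) = 40*500/(5) = 4000
    cost = 40 + 40*500 = 20040

20040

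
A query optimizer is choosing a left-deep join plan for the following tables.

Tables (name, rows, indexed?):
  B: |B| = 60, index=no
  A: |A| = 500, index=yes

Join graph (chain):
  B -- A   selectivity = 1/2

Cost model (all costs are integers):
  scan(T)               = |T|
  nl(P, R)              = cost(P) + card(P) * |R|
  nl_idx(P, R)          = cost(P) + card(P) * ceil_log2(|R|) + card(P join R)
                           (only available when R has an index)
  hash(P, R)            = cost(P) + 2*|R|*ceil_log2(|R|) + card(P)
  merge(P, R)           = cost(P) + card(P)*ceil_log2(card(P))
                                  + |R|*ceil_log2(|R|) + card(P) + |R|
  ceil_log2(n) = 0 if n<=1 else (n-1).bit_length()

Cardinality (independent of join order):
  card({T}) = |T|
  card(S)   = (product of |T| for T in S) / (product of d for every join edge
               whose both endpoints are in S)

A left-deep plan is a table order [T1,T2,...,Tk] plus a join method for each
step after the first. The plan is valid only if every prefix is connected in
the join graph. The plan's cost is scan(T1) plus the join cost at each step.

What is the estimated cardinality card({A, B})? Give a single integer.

15000

Tables in S: A(500), B(60)
Edges inside S: B-A(d=2)
numerator = 500 * 60 = 30000
denominator = 2 = 2
card(S) = 30000 / 2 = 15000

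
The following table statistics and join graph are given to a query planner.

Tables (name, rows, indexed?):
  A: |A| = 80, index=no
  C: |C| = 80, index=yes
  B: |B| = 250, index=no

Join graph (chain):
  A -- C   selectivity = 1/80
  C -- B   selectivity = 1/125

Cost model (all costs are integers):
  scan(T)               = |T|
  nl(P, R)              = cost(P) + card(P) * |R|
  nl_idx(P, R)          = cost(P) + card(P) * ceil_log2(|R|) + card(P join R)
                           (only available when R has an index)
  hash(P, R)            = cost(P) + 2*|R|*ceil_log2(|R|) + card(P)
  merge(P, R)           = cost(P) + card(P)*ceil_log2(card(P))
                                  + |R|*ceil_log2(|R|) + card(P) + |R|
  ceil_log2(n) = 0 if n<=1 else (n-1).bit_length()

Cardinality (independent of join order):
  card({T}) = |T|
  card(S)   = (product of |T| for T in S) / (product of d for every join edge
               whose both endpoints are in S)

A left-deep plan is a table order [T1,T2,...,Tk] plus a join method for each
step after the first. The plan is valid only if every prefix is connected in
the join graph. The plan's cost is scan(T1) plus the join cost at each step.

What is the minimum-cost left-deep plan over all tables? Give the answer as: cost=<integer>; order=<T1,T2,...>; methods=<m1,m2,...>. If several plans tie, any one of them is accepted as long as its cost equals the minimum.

cost=2900; order=B,C,A; methods=hash,hash

Selinger DP (subsets sized 1..n):
  {A}: scan cost=80, card=80
  {C}: scan cost=80, card=80
  {B}: scan cost=250, card=250
  {AC}: card=80; try (C,nl_idx)→720, (C,hash)→1280, (A,hash)→1280, (C,merge)→1360, (A,merge)→1360, (C,nl)→6480 …(+1); best=720 via (C,nl_idx)
  {BC}: card=160; try (C,hash)→1620, (C,nl_idx)→2160, (B,merge)→2970, (C,merge)→3140, (B,hash)→4160, (B,nl)→20080 …(+1); best=1620 via (C,hash)
  {ABC}: card=160; try (A,hash)→2900, (B,merge)→3610, (A,merge)→3700, (B,hash)→4800, (A,nl)→14420, (B,nl)→20720; best=2900 via (A,hash)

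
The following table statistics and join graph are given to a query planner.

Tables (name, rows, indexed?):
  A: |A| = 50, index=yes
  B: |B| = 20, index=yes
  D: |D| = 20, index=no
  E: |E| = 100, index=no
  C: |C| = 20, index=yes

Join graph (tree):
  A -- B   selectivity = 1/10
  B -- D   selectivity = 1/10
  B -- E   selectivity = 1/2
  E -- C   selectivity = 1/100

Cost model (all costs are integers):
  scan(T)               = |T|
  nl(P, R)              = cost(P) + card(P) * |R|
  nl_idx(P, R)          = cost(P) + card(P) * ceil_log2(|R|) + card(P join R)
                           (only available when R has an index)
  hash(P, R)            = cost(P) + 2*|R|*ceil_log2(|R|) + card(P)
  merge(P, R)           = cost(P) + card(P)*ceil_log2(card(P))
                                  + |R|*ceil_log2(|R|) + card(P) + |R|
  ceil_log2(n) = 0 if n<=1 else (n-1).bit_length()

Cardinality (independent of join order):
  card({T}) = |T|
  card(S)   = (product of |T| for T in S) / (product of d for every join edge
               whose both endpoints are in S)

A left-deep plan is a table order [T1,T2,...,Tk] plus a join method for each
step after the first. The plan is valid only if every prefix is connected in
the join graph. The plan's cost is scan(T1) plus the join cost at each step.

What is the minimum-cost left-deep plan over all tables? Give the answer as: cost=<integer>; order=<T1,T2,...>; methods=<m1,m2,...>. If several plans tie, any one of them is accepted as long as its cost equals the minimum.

Selinger DP (subsets sized 1..n):
  {A}: scan cost=50, card=50
  {B}: scan cost=20, card=20
  {D}: scan cost=20, card=20
  {E}: scan cost=100, card=100
  {C}: scan cost=20, card=20
  {AB}: card=100; try (A,nl_idx)→240, (B,hash)→300, (B,nl_idx)→400, (A,merge)→490, (B,merge)→520, (A,hash)→640 …(+2); best=240 via (A,nl_idx)
  {BD}: card=40; try (B,nl_idx)→160, (D,hash)→240, (B,hash)→240, (D,merge)→260, (B,merge)→260, (D,nl)→420 …(+1); best=160 via (B,nl_idx)
  {BE}: card=1000; try (B,hash)→400, (E,merge)→940, (B,merge)→1020, (E,hash)→1440, (B,nl_idx)→1600, (E,nl)→2020 …(+1); best=400 via (B,hash)
  {CE}: card=20; try (C,hash)→400, (C,nl_idx)→620, (E,merge)→940, (C,merge)→1020, (E,hash)→1440, (E,nl)→2020 …(+1); best=400 via (C,hash)
  {ABD}: card=200; try (D,hash)→540, (A,nl_idx)→600, (A,merge)→790, (A,hash)→800, (D,merge)→1160, (A,nl)→2160 …(+1); best=540 via (D,hash)
  {ABE}: card=5000; try (E,hash)→1740, (E,merge)→1840, (A,hash)→2000, (E,nl)→10240, (A,nl_idx)→11400, (A,merge)→11750 …(+1); best=1740 via (E,hash)
  {BDE}: card=2000; try (E,merge)→1240, (E,hash)→1600, (D,hash)→1600, (E,nl)→4160, (D,merge)→11520, (D,nl)→20400; best=1240 via (E,merge)
  {BCE}: card=200; try (B,hash)→620, (B,merge)→640, (B,nl_idx)→700, (B,nl)→800, (C,hash)→1600, (C,nl_idx)→5600 …(+2); best=620 via (B,hash)
  {ABDE}: card=10000; try (E,hash)→2140, (E,merge)→3140, (A,hash)→3840, (D,hash)→6940, (E,nl)→20540, (A,nl_idx)→23240 …(+4); best=2140 via (E,hash)
  {ABCE}: card=1000; try (A,hash)→1420, (A,merge)→2770, (A,nl_idx)→2820, (C,hash)→6940, (A,nl)→10620, (C,nl_idx)→27740 …(+2); best=1420 via (A,hash)
  {BCDE}: card=400; try (D,hash)→1020, (D,merge)→2540, (C,hash)→3440, (D,nl)→4620, (C,nl_idx)→11640, (C,merge)→25360 …(+1); best=1020 via (D,hash)
  {ABCDE}: card=2000; try (A,hash)→2020, (D,hash)→2620, (A,merge)→5370, (A,nl_idx)→5420, (C,hash)→12340, (D,merge)→12540 …(+5); best=2020 via (A,hash)

cost=2020; order=E,C,B,D,A; methods=hash,hash,hash,hash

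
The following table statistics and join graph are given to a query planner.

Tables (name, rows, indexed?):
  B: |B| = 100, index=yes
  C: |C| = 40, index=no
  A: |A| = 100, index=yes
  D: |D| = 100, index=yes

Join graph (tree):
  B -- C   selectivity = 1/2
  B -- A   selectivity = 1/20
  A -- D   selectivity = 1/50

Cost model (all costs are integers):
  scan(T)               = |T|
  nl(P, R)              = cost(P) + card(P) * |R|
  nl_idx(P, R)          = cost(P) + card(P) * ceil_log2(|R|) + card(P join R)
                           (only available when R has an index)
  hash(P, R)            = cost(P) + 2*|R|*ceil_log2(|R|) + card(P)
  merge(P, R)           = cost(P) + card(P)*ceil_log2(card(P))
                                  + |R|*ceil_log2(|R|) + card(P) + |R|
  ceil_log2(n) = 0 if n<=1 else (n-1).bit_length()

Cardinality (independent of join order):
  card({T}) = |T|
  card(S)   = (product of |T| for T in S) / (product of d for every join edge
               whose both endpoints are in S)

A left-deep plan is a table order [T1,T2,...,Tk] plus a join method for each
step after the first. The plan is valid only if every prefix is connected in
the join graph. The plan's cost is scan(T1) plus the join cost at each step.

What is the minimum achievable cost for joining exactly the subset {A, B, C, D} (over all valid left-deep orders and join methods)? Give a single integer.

Selinger DP over subsets of {A,B,C,D}:
  {B}: scan cost=100, card=100
  {C}: scan cost=40, card=40
  {A}: scan cost=100, card=100
  {D}: scan cost=100, card=100
  {BC}: card=2000; try (C,hash)→680, (B,merge)→1120, (C,merge)→1180, (B,hash)→1480, (B,nl_idx)→2320, (B,nl)→4040 …(+1); best=680 via (C,hash)
  {AB}: card=500; try (B,nl_idx)→1300, (A,nl_idx)→1300, (B,hash)→1600, (A,hash)→1600, (B,merge)→1700, (A,merge)→1700 …(+2); best=1300 via (B,nl_idx)
  {AD}: card=200; try (D,nl_idx)→1000, (A,nl_idx)→1000, (D,hash)→1600, (A,hash)→1600, (D,merge)→1700, (A,merge)→1700 …(+2); best=1000 via (D,nl_idx)
  {ABC}: card=10000; try (C,hash)→2280, (A,hash)→4080, (C,merge)→6580, (C,nl)→21300, (A,nl_idx)→24680, (A,merge)→25480 …(+1); best=2280 via (C,hash)
  {ABD}: card=1000; try (B,hash)→2600, (D,hash)→3200, (B,nl_idx)→3400, (B,merge)→3600, (D,nl_idx)→5800, (D,merge)→7100 …(+2); best=2600 via (B,hash)
  {ABCD}: card=20000; try (C,hash)→4080, (D,hash)→13680, (C,merge)→13880, (C,nl)→42600, (D,nl_idx)→92280, (D,merge)→153080 …(+1); best=4080 via (C,hash)

4080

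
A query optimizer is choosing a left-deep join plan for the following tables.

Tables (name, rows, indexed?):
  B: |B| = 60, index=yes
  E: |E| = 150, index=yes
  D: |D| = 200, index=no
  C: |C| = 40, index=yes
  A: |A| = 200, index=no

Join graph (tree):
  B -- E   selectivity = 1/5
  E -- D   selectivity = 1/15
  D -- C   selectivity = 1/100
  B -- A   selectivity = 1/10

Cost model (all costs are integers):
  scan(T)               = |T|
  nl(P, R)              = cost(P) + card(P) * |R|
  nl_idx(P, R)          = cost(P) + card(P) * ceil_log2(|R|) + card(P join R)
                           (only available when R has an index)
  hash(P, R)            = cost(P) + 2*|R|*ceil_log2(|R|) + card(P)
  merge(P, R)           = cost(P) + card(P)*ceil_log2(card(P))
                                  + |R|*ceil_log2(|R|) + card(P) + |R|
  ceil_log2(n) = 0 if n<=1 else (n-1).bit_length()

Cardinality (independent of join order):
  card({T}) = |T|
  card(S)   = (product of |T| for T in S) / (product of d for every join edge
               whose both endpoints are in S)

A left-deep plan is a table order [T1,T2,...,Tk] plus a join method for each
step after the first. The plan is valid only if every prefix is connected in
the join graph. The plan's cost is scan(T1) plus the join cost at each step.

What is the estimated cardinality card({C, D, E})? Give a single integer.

Tables in S: C(40), D(200), E(150)
Edges inside S: E-D(d=15), D-C(d=100)
numerator = 40 * 200 * 150 = 1200000
denominator = 15 * 100 = 1500
card(S) = 1200000 / 1500 = 800

800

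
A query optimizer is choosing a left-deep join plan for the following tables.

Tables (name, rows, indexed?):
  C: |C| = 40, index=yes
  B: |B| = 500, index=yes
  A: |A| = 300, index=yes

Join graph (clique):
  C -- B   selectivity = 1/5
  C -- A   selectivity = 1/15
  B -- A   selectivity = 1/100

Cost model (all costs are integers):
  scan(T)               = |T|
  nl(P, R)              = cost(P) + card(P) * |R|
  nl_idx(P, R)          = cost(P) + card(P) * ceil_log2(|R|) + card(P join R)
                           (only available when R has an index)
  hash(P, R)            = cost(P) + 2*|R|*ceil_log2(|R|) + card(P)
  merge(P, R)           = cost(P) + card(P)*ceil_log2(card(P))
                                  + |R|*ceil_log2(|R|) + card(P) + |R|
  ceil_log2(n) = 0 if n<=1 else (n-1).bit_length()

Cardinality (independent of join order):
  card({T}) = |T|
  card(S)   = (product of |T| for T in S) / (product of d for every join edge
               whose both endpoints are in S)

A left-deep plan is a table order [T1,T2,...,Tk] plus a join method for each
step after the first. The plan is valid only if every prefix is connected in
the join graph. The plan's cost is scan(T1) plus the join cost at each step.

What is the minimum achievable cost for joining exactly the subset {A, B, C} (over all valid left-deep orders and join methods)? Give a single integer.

6480

Selinger DP over subsets of {A,B,C}:
  {C}: scan cost=40, card=40
  {B}: scan cost=500, card=500
  {A}: scan cost=300, card=300
  {BC}: card=4000; try (C,hash)→1480, (B,nl_idx)→4400, (B,merge)→5320, (C,merge)→5780, (C,nl_idx)→7500, (B,hash)→9080 …(+2); best=1480 via (C,hash)
  {AC}: card=800; try (C,hash)→1080, (A,nl_idx)→1200, (C,nl_idx)→2900, (A,merge)→3320, (C,merge)→3580, (A,hash)→5480 …(+2); best=1080 via (C,hash)
  {AB}: card=1500; try (B,nl_idx)→4500, (A,hash)→6400, (A,nl_idx)→6500, (B,merge)→8300, (A,merge)→8500, (B,hash)→9600 …(+2); best=4500 via (B,nl_idx)
  {ABC}: card=800; try (C,hash)→6480, (B,nl_idx)→9080, (B,hash)→10880, (A,hash)→10880, (C,nl_idx)→14300, (B,merge)→14880 …(+6); best=6480 via (C,hash)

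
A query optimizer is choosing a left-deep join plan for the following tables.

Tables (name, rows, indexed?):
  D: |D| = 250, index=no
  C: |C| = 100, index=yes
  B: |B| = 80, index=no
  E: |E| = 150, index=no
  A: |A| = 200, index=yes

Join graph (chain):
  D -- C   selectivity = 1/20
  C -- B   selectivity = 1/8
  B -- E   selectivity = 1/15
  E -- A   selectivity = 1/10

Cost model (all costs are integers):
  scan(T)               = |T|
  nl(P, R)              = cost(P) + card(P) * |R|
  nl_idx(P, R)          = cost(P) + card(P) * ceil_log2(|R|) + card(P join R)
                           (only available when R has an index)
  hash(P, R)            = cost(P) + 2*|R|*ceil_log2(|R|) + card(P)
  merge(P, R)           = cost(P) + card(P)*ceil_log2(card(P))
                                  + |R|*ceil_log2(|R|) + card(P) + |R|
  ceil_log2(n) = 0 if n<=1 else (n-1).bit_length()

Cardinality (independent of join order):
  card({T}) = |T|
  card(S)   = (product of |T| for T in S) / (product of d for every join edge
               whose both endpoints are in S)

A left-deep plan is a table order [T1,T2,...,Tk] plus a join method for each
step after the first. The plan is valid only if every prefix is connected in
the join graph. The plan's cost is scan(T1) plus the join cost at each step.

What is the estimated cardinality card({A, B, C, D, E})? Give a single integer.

Tables in S: A(200), B(80), C(100), D(250), E(150)
Edges inside S: D-C(d=20), C-B(d=8), B-E(d=15), E-A(d=10)
numerator = 200 * 80 * 100 * 250 * 150 = 60000000000
denominator = 20 * 8 * 15 * 10 = 24000
card(S) = 60000000000 / 24000 = 2500000

2500000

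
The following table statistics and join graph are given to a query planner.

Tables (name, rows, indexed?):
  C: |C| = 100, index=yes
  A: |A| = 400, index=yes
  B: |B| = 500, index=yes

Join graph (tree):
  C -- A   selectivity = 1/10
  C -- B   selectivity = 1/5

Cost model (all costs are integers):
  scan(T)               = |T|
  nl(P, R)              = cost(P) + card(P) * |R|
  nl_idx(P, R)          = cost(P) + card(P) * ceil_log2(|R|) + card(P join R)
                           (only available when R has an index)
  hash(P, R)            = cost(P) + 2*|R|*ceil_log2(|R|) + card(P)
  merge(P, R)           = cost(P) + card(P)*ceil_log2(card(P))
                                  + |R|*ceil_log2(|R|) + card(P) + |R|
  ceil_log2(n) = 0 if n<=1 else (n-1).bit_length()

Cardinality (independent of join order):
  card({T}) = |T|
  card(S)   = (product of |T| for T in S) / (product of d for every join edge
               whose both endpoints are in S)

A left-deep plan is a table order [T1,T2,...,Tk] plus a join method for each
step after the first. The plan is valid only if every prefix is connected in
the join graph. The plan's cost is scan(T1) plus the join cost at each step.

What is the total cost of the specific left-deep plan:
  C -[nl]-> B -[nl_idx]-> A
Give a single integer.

540100

step 1: scan C: cost=100, card=100
step 2: join B via nl
    card(P join B) = 100*500/(5) = 10000
    cost = 100 + 100*500 = 50100
step 3: join A via nl_idx
    card(P join A) = 10000*400/(10) = 400000
    cost = 50100 + 10000*9 + 400000 = 540100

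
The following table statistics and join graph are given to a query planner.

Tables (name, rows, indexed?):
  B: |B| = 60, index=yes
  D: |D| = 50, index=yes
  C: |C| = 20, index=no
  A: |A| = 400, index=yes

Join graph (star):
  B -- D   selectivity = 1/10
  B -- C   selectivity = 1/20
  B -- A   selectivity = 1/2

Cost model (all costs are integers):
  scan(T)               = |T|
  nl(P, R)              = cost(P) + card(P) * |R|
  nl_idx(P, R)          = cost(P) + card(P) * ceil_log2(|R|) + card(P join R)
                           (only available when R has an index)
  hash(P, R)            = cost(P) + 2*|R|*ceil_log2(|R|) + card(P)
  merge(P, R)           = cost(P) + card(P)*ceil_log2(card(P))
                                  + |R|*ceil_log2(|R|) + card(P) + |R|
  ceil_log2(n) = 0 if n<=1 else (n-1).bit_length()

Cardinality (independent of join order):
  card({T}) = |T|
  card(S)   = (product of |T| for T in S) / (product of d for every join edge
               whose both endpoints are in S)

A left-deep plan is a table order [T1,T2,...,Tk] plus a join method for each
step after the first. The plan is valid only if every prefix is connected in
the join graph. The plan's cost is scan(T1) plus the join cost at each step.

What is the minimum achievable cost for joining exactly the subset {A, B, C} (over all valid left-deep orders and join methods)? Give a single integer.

Selinger DP over subsets of {A,B,C}:
  {B}: scan cost=60, card=60
  {C}: scan cost=20, card=20
  {A}: scan cost=400, card=400
  {BC}: card=60; try (B,nl_idx)→200, (C,hash)→320, (B,merge)→560, (C,merge)→600, (B,hash)→760, (B,nl)→1220 …(+1); best=200 via (B,nl_idx)
  {AB}: card=12000; try (B,hash)→1520, (A,merge)→4480, (B,merge)→4820, (A,hash)→7320, (A,nl_idx)→12600, (B,nl_idx)→14800 …(+2); best=1520 via (B,hash)
  {ABC}: card=12000; try (A,merge)→4620, (A,hash)→7460, (A,nl_idx)→12740, (C,hash)→13720, (A,nl)→24200, (C,merge)→181640 …(+1); best=4620 via (A,merge)

4620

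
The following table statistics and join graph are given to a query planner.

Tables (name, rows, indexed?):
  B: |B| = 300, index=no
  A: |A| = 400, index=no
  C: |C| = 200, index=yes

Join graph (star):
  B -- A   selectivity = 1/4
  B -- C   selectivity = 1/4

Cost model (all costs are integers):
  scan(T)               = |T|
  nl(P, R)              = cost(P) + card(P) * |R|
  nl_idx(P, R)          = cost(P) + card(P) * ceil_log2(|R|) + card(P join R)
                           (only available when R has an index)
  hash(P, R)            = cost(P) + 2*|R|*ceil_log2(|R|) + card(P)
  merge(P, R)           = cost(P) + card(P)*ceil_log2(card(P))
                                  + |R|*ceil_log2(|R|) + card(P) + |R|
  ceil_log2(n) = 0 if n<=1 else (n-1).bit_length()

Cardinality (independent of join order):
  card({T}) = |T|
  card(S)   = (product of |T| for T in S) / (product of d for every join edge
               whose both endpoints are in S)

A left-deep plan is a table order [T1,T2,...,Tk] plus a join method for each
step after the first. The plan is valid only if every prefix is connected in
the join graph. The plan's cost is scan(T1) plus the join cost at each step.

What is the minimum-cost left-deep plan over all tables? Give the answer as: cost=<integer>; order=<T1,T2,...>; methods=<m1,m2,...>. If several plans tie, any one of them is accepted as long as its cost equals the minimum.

cost=26000; order=B,C,A; methods=hash,hash

Selinger DP (subsets sized 1..n):
  {B}: scan cost=300, card=300
  {A}: scan cost=400, card=400
  {C}: scan cost=200, card=200
  {AB}: card=30000; try (B,hash)→6200, (A,merge)→7300, (B,merge)→7400, (A,hash)→7800, (A,nl)→120300, (B,nl)→120400; best=6200 via (B,hash)
  {BC}: card=15000; try (C,hash)→3800, (B,merge)→5000, (C,merge)→5100, (B,hash)→5800, (C,nl_idx)→17700, (B,nl)→60200 …(+1); best=3800 via (C,hash)
  {ABC}: card=1500000; try (A,hash)→26000, (C,hash)→39400, (A,merge)→232800, (C,merge)→488000, (C,nl_idx)→1746200, (A,nl)→6003800 …(+1); best=26000 via (A,hash)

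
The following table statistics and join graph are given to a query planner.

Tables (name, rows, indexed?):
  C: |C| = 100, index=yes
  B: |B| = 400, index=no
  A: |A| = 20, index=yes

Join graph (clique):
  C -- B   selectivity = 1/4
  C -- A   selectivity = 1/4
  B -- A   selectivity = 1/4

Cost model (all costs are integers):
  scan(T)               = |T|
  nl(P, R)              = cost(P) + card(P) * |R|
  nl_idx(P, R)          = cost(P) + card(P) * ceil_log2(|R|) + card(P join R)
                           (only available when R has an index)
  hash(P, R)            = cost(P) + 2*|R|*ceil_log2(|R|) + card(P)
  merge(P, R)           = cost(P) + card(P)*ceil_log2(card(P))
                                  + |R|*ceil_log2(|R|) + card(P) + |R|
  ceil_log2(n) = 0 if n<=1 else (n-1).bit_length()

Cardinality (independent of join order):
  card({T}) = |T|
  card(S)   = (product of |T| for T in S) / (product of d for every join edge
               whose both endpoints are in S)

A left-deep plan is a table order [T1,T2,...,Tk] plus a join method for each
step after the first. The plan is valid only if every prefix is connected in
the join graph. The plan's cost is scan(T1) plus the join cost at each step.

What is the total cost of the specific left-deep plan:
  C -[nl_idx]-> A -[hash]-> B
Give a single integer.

step 1: scan C: cost=100, card=100
step 2: join A via nl_idx
    card(P join A) = 100*20/(4) = 500
    cost = 100 + 100*5 + 500 = 1100
step 3: join B via hash
    card(P join B) = 500*400/(4*4) = 12500
    cost = 1100 + 2*400*9 + 500 = 8800

8800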